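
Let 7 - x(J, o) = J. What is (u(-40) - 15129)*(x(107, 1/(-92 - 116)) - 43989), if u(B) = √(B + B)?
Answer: 667022481 - 176356*I*√5 ≈ 6.6702e+8 - 3.9434e+5*I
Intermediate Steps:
x(J, o) = 7 - J
u(B) = √2*√B (u(B) = √(2*B) = √2*√B)
(u(-40) - 15129)*(x(107, 1/(-92 - 116)) - 43989) = (√2*√(-40) - 15129)*((7 - 1*107) - 43989) = (√2*(2*I*√10) - 15129)*((7 - 107) - 43989) = (4*I*√5 - 15129)*(-100 - 43989) = (-15129 + 4*I*√5)*(-44089) = 667022481 - 176356*I*√5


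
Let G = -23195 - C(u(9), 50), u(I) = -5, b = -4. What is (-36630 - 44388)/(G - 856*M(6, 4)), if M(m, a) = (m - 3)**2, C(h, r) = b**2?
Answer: 9002/3435 ≈ 2.6207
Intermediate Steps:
C(h, r) = 16 (C(h, r) = (-4)**2 = 16)
M(m, a) = (-3 + m)**2
G = -23211 (G = -23195 - 1*16 = -23195 - 16 = -23211)
(-36630 - 44388)/(G - 856*M(6, 4)) = (-36630 - 44388)/(-23211 - 856*(-3 + 6)**2) = -81018/(-23211 - 856*3**2) = -81018/(-23211 - 856*9) = -81018/(-23211 - 7704) = -81018/(-30915) = -81018*(-1/30915) = 9002/3435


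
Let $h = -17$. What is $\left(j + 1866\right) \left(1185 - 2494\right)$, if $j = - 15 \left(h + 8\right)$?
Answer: $-2619309$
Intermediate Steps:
$j = 135$ ($j = - 15 \left(-17 + 8\right) = \left(-15\right) \left(-9\right) = 135$)
$\left(j + 1866\right) \left(1185 - 2494\right) = \left(135 + 1866\right) \left(1185 - 2494\right) = 2001 \left(-1309\right) = -2619309$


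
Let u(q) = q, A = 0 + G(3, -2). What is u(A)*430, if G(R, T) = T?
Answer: -860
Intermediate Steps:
A = -2 (A = 0 - 2 = -2)
u(A)*430 = -2*430 = -860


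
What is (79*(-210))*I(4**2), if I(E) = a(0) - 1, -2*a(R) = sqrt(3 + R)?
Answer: 16590 + 8295*sqrt(3) ≈ 30957.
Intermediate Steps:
a(R) = -sqrt(3 + R)/2
I(E) = -1 - sqrt(3)/2 (I(E) = -sqrt(3 + 0)/2 - 1 = -sqrt(3)/2 - 1 = -1 - sqrt(3)/2)
(79*(-210))*I(4**2) = (79*(-210))*(-1 - sqrt(3)/2) = -16590*(-1 - sqrt(3)/2) = 16590 + 8295*sqrt(3)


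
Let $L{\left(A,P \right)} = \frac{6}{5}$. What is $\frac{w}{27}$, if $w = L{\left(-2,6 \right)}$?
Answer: $\frac{2}{45} \approx 0.044444$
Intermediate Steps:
$L{\left(A,P \right)} = \frac{6}{5}$ ($L{\left(A,P \right)} = 6 \cdot \frac{1}{5} = \frac{6}{5}$)
$w = \frac{6}{5} \approx 1.2$
$\frac{w}{27} = \frac{1}{27} \cdot \frac{6}{5} = \frac{2}{45}$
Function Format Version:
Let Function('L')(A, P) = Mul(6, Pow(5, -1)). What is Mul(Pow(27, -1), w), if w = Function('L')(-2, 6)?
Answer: Rational(2, 45) ≈ 0.044444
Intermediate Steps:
Function('L')(A, P) = Rational(6, 5) (Function('L')(A, P) = Mul(6, Rational(1, 5)) = Rational(6, 5))
w = Rational(6, 5) ≈ 1.2000
Mul(Pow(27, -1), w) = Mul(Pow(27, -1), Rational(6, 5)) = Mul(Rational(1, 27), Rational(6, 5)) = Rational(2, 45)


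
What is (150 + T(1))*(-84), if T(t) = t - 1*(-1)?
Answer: -12768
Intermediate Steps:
T(t) = 1 + t (T(t) = t + 1 = 1 + t)
(150 + T(1))*(-84) = (150 + (1 + 1))*(-84) = (150 + 2)*(-84) = 152*(-84) = -12768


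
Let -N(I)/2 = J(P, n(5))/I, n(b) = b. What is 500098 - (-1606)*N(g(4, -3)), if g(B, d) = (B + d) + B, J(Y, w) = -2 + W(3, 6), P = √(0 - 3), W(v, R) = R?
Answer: 2487642/5 ≈ 4.9753e+5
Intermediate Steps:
P = I*√3 (P = √(-3) = I*√3 ≈ 1.732*I)
J(Y, w) = 4 (J(Y, w) = -2 + 6 = 4)
g(B, d) = d + 2*B
N(I) = -8/I
500098 - (-1606)*N(g(4, -3)) = 500098 - (-1606)*(-8/(-3 + 2*4)) = 500098 - (-1606)*(-8/(-3 + 8)) = 500098 - (-1606)*(-8/5) = 500098 - (-1606)*(-8*⅕) = 500098 - (-1606)*(-8)/5 = 500098 - 1*12848/5 = 500098 - 12848/5 = 2487642/5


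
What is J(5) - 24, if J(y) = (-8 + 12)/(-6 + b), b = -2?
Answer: -49/2 ≈ -24.500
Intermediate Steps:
J(y) = -½ (J(y) = (-8 + 12)/(-6 - 2) = 4/(-8) = 4*(-⅛) = -½)
J(5) - 24 = -½ - 24 = -49/2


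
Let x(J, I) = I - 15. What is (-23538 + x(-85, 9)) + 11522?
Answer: -12022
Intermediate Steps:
x(J, I) = -15 + I
(-23538 + x(-85, 9)) + 11522 = (-23538 + (-15 + 9)) + 11522 = (-23538 - 6) + 11522 = -23544 + 11522 = -12022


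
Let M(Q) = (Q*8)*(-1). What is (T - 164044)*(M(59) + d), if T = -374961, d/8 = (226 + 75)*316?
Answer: -409889586280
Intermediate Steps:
d = 760928 (d = 8*((226 + 75)*316) = 8*(301*316) = 8*95116 = 760928)
M(Q) = -8*Q (M(Q) = (8*Q)*(-1) = -8*Q)
(T - 164044)*(M(59) + d) = (-374961 - 164044)*(-8*59 + 760928) = -539005*(-472 + 760928) = -539005*760456 = -409889586280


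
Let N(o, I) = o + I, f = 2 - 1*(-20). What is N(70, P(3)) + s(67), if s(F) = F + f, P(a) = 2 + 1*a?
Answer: 164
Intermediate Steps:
f = 22 (f = 2 + 20 = 22)
P(a) = 2 + a
s(F) = 22 + F (s(F) = F + 22 = 22 + F)
N(o, I) = I + o
N(70, P(3)) + s(67) = ((2 + 3) + 70) + (22 + 67) = (5 + 70) + 89 = 75 + 89 = 164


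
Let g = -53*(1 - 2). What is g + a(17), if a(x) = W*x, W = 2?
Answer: 87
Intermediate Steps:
a(x) = 2*x
g = 53 (g = -53*(-1) = 53)
g + a(17) = 53 + 2*17 = 53 + 34 = 87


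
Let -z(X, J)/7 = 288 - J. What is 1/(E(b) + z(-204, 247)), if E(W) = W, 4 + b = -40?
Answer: -1/331 ≈ -0.0030211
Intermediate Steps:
z(X, J) = -2016 + 7*J (z(X, J) = -7*(288 - J) = -2016 + 7*J)
b = -44 (b = -4 - 40 = -44)
1/(E(b) + z(-204, 247)) = 1/(-44 + (-2016 + 7*247)) = 1/(-44 + (-2016 + 1729)) = 1/(-44 - 287) = 1/(-331) = -1/331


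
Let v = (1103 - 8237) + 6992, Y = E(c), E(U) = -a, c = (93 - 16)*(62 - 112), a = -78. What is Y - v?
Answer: 220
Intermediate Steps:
c = -3850 (c = 77*(-50) = -3850)
E(U) = 78 (E(U) = -1*(-78) = 78)
Y = 78
v = -142 (v = -7134 + 6992 = -142)
Y - v = 78 - 1*(-142) = 78 + 142 = 220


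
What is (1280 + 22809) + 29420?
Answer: 53509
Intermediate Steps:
(1280 + 22809) + 29420 = 24089 + 29420 = 53509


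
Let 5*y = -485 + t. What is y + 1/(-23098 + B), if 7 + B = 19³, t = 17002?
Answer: 268335177/81230 ≈ 3303.4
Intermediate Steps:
B = 6852 (B = -7 + 19³ = -7 + 6859 = 6852)
y = 16517/5 (y = (-485 + 17002)/5 = (⅕)*16517 = 16517/5 ≈ 3303.4)
y + 1/(-23098 + B) = 16517/5 + 1/(-23098 + 6852) = 16517/5 + 1/(-16246) = 16517/5 - 1/16246 = 268335177/81230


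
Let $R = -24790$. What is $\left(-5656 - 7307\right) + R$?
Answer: $-37753$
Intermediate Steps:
$\left(-5656 - 7307\right) + R = \left(-5656 - 7307\right) - 24790 = -12963 - 24790 = -37753$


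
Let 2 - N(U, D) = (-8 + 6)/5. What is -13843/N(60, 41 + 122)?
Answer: -69215/12 ≈ -5767.9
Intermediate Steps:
N(U, D) = 12/5 (N(U, D) = 2 - (-8 + 6)/5 = 2 - (-2)/5 = 2 - 1*(-2/5) = 2 + 2/5 = 12/5)
-13843/N(60, 41 + 122) = -13843/12/5 = -13843*5/12 = -69215/12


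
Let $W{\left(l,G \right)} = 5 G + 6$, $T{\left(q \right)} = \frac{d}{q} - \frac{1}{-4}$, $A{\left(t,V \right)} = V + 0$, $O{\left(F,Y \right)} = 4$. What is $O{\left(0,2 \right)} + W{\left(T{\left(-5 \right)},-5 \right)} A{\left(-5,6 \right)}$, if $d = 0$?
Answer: $-110$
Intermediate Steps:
$A{\left(t,V \right)} = V$
$T{\left(q \right)} = \frac{1}{4}$ ($T{\left(q \right)} = \frac{0}{q} - \frac{1}{-4} = 0 - - \frac{1}{4} = 0 + \frac{1}{4} = \frac{1}{4}$)
$W{\left(l,G \right)} = 6 + 5 G$
$O{\left(0,2 \right)} + W{\left(T{\left(-5 \right)},-5 \right)} A{\left(-5,6 \right)} = 4 + \left(6 + 5 \left(-5\right)\right) 6 = 4 + \left(6 - 25\right) 6 = 4 - 114 = -110$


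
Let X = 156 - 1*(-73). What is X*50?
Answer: 11450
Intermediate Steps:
X = 229 (X = 156 + 73 = 229)
X*50 = 229*50 = 11450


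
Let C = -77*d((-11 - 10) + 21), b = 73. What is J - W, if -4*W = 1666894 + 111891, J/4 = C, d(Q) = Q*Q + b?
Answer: 1688849/4 ≈ 4.2221e+5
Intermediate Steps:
d(Q) = 73 + Q² (d(Q) = Q*Q + 73 = Q² + 73 = 73 + Q²)
C = -5621 (C = -77*(73 + ((-11 - 10) + 21)²) = -77*(73 + (-21 + 21)²) = -77*(73 + 0²) = -77*(73 + 0) = -77*73 = -5621)
J = -22484 (J = 4*(-5621) = -22484)
W = -1778785/4 (W = -(1666894 + 111891)/4 = -¼*1778785 = -1778785/4 ≈ -4.4470e+5)
J - W = -22484 - 1*(-1778785/4) = -22484 + 1778785/4 = 1688849/4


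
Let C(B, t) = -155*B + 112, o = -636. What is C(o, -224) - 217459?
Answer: -118767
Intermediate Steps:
C(B, t) = 112 - 155*B
C(o, -224) - 217459 = (112 - 155*(-636)) - 217459 = (112 + 98580) - 217459 = 98692 - 217459 = -118767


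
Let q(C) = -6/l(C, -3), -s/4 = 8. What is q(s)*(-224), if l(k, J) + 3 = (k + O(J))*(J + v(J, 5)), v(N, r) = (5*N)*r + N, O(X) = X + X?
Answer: 448/1025 ≈ 0.43707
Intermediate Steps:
O(X) = 2*X
s = -32 (s = -4*8 = -32)
v(N, r) = N + 5*N*r (v(N, r) = 5*N*r + N = N + 5*N*r)
l(k, J) = -3 + 27*J*(k + 2*J) (l(k, J) = -3 + (k + 2*J)*(J + J*(1 + 5*5)) = -3 + (k + 2*J)*(J + J*(1 + 25)) = -3 + (k + 2*J)*(J + J*26) = -3 + (k + 2*J)*(J + 26*J) = -3 + (k + 2*J)*(27*J) = -3 + 27*J*(k + 2*J))
q(C) = -6/(483 - 81*C) (q(C) = -6/(-3 + 54*(-3)² + 27*(-3)*C) = -6/(-3 + 54*9 - 81*C) = -6/(-3 + 486 - 81*C) = -6/(483 - 81*C))
q(s)*(-224) = (2/(-161 + 27*(-32)))*(-224) = (2/(-161 - 864))*(-224) = (2/(-1025))*(-224) = (2*(-1/1025))*(-224) = -2/1025*(-224) = 448/1025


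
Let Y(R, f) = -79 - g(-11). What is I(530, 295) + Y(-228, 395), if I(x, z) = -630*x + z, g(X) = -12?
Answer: -333672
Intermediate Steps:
Y(R, f) = -67 (Y(R, f) = -79 - 1*(-12) = -79 + 12 = -67)
I(x, z) = z - 630*x
I(530, 295) + Y(-228, 395) = (295 - 630*530) - 67 = (295 - 333900) - 67 = -333605 - 67 = -333672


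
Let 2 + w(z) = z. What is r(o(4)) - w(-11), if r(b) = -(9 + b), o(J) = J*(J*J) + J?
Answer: -64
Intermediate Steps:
w(z) = -2 + z
o(J) = J + J**3 (o(J) = J*J**2 + J = J**3 + J = J + J**3)
r(b) = -9 - b
r(o(4)) - w(-11) = (-9 - (4 + 4**3)) - (-2 - 11) = (-9 - (4 + 64)) - 1*(-13) = (-9 - 1*68) + 13 = (-9 - 68) + 13 = -77 + 13 = -64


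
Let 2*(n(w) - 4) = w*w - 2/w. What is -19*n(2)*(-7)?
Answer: 1463/2 ≈ 731.50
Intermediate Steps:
n(w) = 4 + w²/2 - 1/w (n(w) = 4 + (w*w - 2/w)/2 = 4 + (w² - 2/w)/2 = 4 + (w²/2 - 1/w) = 4 + w²/2 - 1/w)
-19*n(2)*(-7) = -19*(4 + (½)*2² - 1/2)*(-7) = -19*(4 + (½)*4 - 1*½)*(-7) = -19*(4 + 2 - ½)*(-7) = -19*11/2*(-7) = -209/2*(-7) = 1463/2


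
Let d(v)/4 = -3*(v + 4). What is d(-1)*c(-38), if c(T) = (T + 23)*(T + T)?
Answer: -41040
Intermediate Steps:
d(v) = -48 - 12*v (d(v) = 4*(-3*(v + 4)) = 4*(-3*(4 + v)) = 4*(-12 - 3*v) = -48 - 12*v)
c(T) = 2*T*(23 + T) (c(T) = (23 + T)*(2*T) = 2*T*(23 + T))
d(-1)*c(-38) = (-48 - 12*(-1))*(2*(-38)*(23 - 38)) = (-48 + 12)*(2*(-38)*(-15)) = -36*1140 = -41040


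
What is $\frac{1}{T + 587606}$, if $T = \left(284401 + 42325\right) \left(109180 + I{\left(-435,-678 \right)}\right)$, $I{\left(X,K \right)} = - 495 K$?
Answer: $\frac{1}{145325045146} \approx 6.8811 \cdot 10^{-12}$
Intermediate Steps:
$T = 145324457540$ ($T = \left(284401 + 42325\right) \left(109180 - -335610\right) = 326726 \left(109180 + 335610\right) = 326726 \cdot 444790 = 145324457540$)
$\frac{1}{T + 587606} = \frac{1}{145324457540 + 587606} = \frac{1}{145325045146}$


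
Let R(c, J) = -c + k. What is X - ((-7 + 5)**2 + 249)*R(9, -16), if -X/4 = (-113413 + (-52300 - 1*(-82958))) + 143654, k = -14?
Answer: -237777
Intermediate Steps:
R(c, J) = -14 - c (R(c, J) = -c - 14 = -14 - c)
X = -243596 (X = -4*((-113413 + (-52300 - 1*(-82958))) + 143654) = -4*((-113413 + (-52300 + 82958)) + 143654) = -4*((-113413 + 30658) + 143654) = -4*(-82755 + 143654) = -4*60899 = -243596)
X - ((-7 + 5)**2 + 249)*R(9, -16) = -243596 - ((-7 + 5)**2 + 249)*(-14 - 1*9) = -243596 - ((-2)**2 + 249)*(-14 - 9) = -243596 - (4 + 249)*(-23) = -243596 - 253*(-23) = -243596 - 1*(-5819) = -243596 + 5819 = -237777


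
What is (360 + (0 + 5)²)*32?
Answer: 12320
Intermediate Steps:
(360 + (0 + 5)²)*32 = (360 + 5²)*32 = (360 + 25)*32 = 385*32 = 12320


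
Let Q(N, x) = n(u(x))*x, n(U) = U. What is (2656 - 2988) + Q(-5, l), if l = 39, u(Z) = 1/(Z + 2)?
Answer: -13573/41 ≈ -331.05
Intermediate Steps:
u(Z) = 1/(2 + Z)
Q(N, x) = x/(2 + x)
(2656 - 2988) + Q(-5, l) = (2656 - 2988) + 39/(2 + 39) = -332 + 39/41 = -13573/41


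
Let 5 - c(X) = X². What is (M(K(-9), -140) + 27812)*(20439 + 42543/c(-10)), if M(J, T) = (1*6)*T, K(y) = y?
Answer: 51224197464/95 ≈ 5.3920e+8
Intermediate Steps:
c(X) = 5 - X²
M(J, T) = 6*T
(M(K(-9), -140) + 27812)*(20439 + 42543/c(-10)) = (6*(-140) + 27812)*(20439 + 42543/(5 - 1*(-10)²)) = (-840 + 27812)*(20439 + 42543/(5 - 1*100)) = 26972*(20439 + 42543/(5 - 100)) = 26972*(20439 + 42543/(-95)) = 26972*(20439 + 42543*(-1/95)) = 26972*(20439 - 42543/95) = 26972*(1899162/95) = 51224197464/95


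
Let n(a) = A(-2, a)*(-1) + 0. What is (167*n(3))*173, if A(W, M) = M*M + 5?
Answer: -404474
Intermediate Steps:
A(W, M) = 5 + M**2 (A(W, M) = M**2 + 5 = 5 + M**2)
n(a) = -5 - a**2 (n(a) = (5 + a**2)*(-1) + 0 = (-5 - a**2) + 0 = -5 - a**2)
(167*n(3))*173 = (167*(-5 - 1*3**2))*173 = (167*(-5 - 1*9))*173 = (167*(-5 - 9))*173 = (167*(-14))*173 = -2338*173 = -404474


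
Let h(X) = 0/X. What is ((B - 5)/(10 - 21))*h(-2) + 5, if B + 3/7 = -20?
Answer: 5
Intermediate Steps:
B = -143/7 (B = -3/7 - 20 = -143/7 ≈ -20.429)
h(X) = 0
((B - 5)/(10 - 21))*h(-2) + 5 = ((-143/7 - 5)/(10 - 21))*0 + 5 = -178/7/(-11)*0 + 5 = -178/7*(-1/11)*0 + 5 = (178/77)*0 + 5 = 0 + 5 = 5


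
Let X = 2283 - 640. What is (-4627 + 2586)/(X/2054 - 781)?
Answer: 4192214/1602531 ≈ 2.6160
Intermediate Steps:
X = 1643
(-4627 + 2586)/(X/2054 - 781) = (-4627 + 2586)/(1643/2054 - 781) = -2041/(1643*(1/2054) - 781) = -2041/(1643/2054 - 781) = -2041/(-1602531/2054) = -2041*(-2054/1602531) = 4192214/1602531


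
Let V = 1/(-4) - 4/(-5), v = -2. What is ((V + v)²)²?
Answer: 707281/160000 ≈ 4.4205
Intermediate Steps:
V = 11/20 (V = 1*(-¼) - 4*(-⅕) = -¼ + ⅘ = 11/20 ≈ 0.55000)
((V + v)²)² = ((11/20 - 2)²)² = ((-29/20)²)² = (841/400)² = 707281/160000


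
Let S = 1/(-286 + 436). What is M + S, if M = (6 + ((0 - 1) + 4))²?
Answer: 12151/150 ≈ 81.007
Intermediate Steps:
M = 81 (M = (6 + (-1 + 4))² = (6 + 3)² = 9² = 81)
S = 1/150 ≈ 0.0066667
M + S = 81 + 1/150 = 12151/150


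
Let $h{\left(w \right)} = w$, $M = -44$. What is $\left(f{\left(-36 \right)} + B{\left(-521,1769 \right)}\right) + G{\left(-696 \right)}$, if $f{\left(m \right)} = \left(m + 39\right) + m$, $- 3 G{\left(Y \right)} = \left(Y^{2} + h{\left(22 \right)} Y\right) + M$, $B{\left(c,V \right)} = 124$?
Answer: $- \frac{468787}{3} \approx -1.5626 \cdot 10^{5}$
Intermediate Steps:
$G{\left(Y \right)} = \frac{44}{3} - \frac{22 Y}{3} - \frac{Y^{2}}{3}$ ($G{\left(Y \right)} = - \frac{\left(Y^{2} + 22 Y\right) - 44}{3} = - \frac{-44 + Y^{2} + 22 Y}{3} = \frac{44}{3} - \frac{22 Y}{3} - \frac{Y^{2}}{3}$)
$f{\left(m \right)} = 39 + 2 m$ ($f{\left(m \right)} = \left(39 + m\right) + m = 39 + 2 m$)
$\left(f{\left(-36 \right)} + B{\left(-521,1769 \right)}\right) + G{\left(-696 \right)} = \left(\left(39 + 2 \left(-36\right)\right) + 124\right) - \left(- \frac{15356}{3} + 161472\right) = \left(\left(39 - 72\right) + 124\right) + \left(\frac{44}{3} + 5104 - 161472\right) = \left(-33 + 124\right) + \left(\frac{44}{3} + 5104 - 161472\right) = 91 - \frac{469060}{3} = - \frac{468787}{3}$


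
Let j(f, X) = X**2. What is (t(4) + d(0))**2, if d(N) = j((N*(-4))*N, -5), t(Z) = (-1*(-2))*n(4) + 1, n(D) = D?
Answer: 1156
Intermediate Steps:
t(Z) = 9 (t(Z) = -1*(-2)*4 + 1 = 2*4 + 1 = 8 + 1 = 9)
d(N) = 25 (d(N) = (-5)**2 = 25)
(t(4) + d(0))**2 = (9 + 25)**2 = 34**2 = 1156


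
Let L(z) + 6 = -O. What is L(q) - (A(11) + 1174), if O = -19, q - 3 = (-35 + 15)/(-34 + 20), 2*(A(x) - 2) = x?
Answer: -2337/2 ≈ -1168.5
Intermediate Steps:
A(x) = 2 + x/2
q = 31/7 (q = 3 + (-35 + 15)/(-34 + 20) = 3 - 20/(-14) = 3 - 20*(-1/14) = 3 + 10/7 = 31/7 ≈ 4.4286)
L(z) = 13 (L(z) = -6 - 1*(-19) = -6 + 19 = 13)
L(q) - (A(11) + 1174) = 13 - ((2 + (½)*11) + 1174) = 13 - ((2 + 11/2) + 1174) = 13 - (15/2 + 1174) = 13 - 1*2363/2 = 13 - 2363/2 = -2337/2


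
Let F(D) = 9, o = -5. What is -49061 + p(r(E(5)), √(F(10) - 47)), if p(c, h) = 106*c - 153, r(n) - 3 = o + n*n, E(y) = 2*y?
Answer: -38826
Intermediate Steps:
r(n) = -2 + n² (r(n) = 3 + (-5 + n*n) = 3 + (-5 + n²) = -2 + n²)
p(c, h) = -153 + 106*c
-49061 + p(r(E(5)), √(F(10) - 47)) = -49061 + (-153 + 106*(-2 + (2*5)²)) = -49061 + (-153 + 106*(-2 + 10²)) = -49061 + (-153 + 106*(-2 + 100)) = -49061 + (-153 + 106*98) = -49061 + (-153 + 10388) = -49061 + 10235 = -38826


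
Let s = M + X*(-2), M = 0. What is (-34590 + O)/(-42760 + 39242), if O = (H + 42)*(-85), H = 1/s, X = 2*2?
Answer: 305195/28144 ≈ 10.844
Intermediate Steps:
X = 4
s = -8 (s = 0 + 4*(-2) = 0 - 8 = -8)
H = -⅛ (H = 1/(-8) = -⅛ ≈ -0.12500)
O = -28475/8 (O = (-⅛ + 42)*(-85) = (335/8)*(-85) = -28475/8 ≈ -3559.4)
(-34590 + O)/(-42760 + 39242) = (-34590 - 28475/8)/(-42760 + 39242) = -305195/8/(-3518) = -305195/8*(-1/3518) = 305195/28144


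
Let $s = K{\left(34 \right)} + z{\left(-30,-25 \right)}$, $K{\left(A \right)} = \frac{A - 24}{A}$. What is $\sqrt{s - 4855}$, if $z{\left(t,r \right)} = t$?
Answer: $\frac{4 i \sqrt{88230}}{17} \approx 69.891 i$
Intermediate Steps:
$K{\left(A \right)} = \frac{-24 + A}{A}$
$s = - \frac{505}{17}$ ($s = \frac{-24 + 34}{34} - 30 = \frac{1}{34} \cdot 10 - 30 = \frac{5}{17} - 30 = - \frac{505}{17} \approx -29.706$)
$\sqrt{s - 4855} = \sqrt{- \frac{505}{17} - 4855} = \sqrt{- \frac{83040}{17}} = \frac{4 i \sqrt{88230}}{17}$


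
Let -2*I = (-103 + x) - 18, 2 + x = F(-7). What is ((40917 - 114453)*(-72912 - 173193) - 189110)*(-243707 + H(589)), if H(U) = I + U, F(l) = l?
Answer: -4398624486883010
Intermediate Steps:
x = -9 (x = -2 - 7 = -9)
I = 65 (I = -((-103 - 9) - 18)/2 = -(-112 - 18)/2 = -½*(-130) = 65)
H(U) = 65 + U
((40917 - 114453)*(-72912 - 173193) - 189110)*(-243707 + H(589)) = ((40917 - 114453)*(-72912 - 173193) - 189110)*(-243707 + (65 + 589)) = (-73536*(-246105) - 189110)*(-243707 + 654) = (18097577280 - 189110)*(-243053) = 18097388170*(-243053) = -4398624486883010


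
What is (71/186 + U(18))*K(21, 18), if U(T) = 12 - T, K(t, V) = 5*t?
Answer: -36575/62 ≈ -589.92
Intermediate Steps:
(71/186 + U(18))*K(21, 18) = (71/186 + (12 - 1*18))*(5*21) = (71*(1/186) + (12 - 18))*105 = (71/186 - 6)*105 = -1045/186*105 = -36575/62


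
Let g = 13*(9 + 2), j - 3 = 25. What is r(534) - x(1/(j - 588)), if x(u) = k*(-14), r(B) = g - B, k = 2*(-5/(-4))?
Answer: -356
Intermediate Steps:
j = 28 (j = 3 + 25 = 28)
g = 143 (g = 13*11 = 143)
k = 5/2 (k = 2*(-5*(-¼)) = 2*(5/4) = 5/2 ≈ 2.5000)
r(B) = 143 - B
x(u) = -35 (x(u) = (5/2)*(-14) = -35)
r(534) - x(1/(j - 588)) = (143 - 1*534) - 1*(-35) = (143 - 534) + 35 = -391 + 35 = -356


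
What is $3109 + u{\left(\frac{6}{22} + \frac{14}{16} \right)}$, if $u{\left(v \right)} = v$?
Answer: $\frac{273693}{88} \approx 3110.1$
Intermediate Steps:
$3109 + u{\left(\frac{6}{22} + \frac{14}{16} \right)} = 3109 + \left(\frac{6}{22} + \frac{14}{16}\right) = 3109 + \left(6 \cdot \frac{1}{22} + 14 \cdot \frac{1}{16}\right) = 3109 + \left(\frac{3}{11} + \frac{7}{8}\right) = 3109 + \frac{101}{88} = \frac{273693}{88}$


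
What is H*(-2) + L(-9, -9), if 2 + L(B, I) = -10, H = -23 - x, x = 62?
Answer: 158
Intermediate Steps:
H = -85 (H = -23 - 1*62 = -23 - 62 = -85)
L(B, I) = -12 (L(B, I) = -2 - 10 = -12)
H*(-2) + L(-9, -9) = -85*(-2) - 12 = 170 - 12 = 158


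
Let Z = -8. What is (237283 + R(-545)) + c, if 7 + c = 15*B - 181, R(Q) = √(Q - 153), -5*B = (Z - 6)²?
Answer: 236507 + I*√698 ≈ 2.3651e+5 + 26.42*I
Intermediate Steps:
B = -196/5 (B = -(-8 - 6)²/5 = -⅕*(-14)² = -⅕*196 = -196/5 ≈ -39.200)
R(Q) = √(-153 + Q)
c = -776 (c = -7 + (15*(-196/5) - 181) = -7 + (-588 - 181) = -7 - 769 = -776)
(237283 + R(-545)) + c = (237283 + √(-153 - 545)) - 776 = (237283 + √(-698)) - 776 = (237283 + I*√698) - 776 = 236507 + I*√698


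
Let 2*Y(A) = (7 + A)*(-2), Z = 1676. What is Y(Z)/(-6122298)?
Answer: 561/2040766 ≈ 0.00027490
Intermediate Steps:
Y(A) = -7 - A (Y(A) = ((7 + A)*(-2))/2 = (-14 - 2*A)/2 = -7 - A)
Y(Z)/(-6122298) = (-7 - 1*1676)/(-6122298) = (-7 - 1676)*(-1/6122298) = -1683*(-1/6122298) = 561/2040766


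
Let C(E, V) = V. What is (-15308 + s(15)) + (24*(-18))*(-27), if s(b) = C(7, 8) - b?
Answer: -3651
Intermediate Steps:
s(b) = 8 - b
(-15308 + s(15)) + (24*(-18))*(-27) = (-15308 + (8 - 1*15)) + (24*(-18))*(-27) = (-15308 + (8 - 15)) - 432*(-27) = (-15308 - 7) + 11664 = -15315 + 11664 = -3651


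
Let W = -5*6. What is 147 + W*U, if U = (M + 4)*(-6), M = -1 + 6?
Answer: 1767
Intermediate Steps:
M = 5
W = -30
U = -54 (U = (5 + 4)*(-6) = 9*(-6) = -54)
147 + W*U = 147 - 30*(-54) = 147 + 1620 = 1767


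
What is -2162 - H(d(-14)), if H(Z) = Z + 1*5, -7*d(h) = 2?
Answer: -15167/7 ≈ -2166.7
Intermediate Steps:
d(h) = -2/7 (d(h) = -⅐*2 = -2/7)
H(Z) = 5 + Z (H(Z) = Z + 5 = 5 + Z)
-2162 - H(d(-14)) = -2162 - (5 - 2/7) = -2162 - 1*33/7 = -2162 - 33/7 = -15167/7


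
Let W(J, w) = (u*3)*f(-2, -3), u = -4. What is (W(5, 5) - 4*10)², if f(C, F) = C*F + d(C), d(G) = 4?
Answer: 25600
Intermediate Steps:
f(C, F) = 4 + C*F (f(C, F) = C*F + 4 = 4 + C*F)
W(J, w) = -120 (W(J, w) = (-4*3)*(4 - 2*(-3)) = -12*(4 + 6) = -12*10 = -120)
(W(5, 5) - 4*10)² = (-120 - 4*10)² = (-120 - 40)² = (-160)² = 25600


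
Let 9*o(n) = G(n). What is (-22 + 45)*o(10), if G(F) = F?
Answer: 230/9 ≈ 25.556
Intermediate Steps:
o(n) = n/9
(-22 + 45)*o(10) = (-22 + 45)*((⅑)*10) = 23*(10/9) = 230/9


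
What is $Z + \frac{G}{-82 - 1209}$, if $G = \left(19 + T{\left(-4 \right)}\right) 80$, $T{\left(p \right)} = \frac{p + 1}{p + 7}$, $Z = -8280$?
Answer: $- \frac{10690920}{1291} \approx -8281.1$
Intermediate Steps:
$T{\left(p \right)} = \frac{1 + p}{7 + p}$
$G = 1440$ ($G = \left(19 + \frac{1 - 4}{7 - 4}\right) 80 = \left(19 + \frac{1}{3} \left(-3\right)\right) 80 = \left(19 - 1\right) 80 = 18 \cdot 80 = 1440$)
$Z + \frac{G}{-82 - 1209} = -8280 + \frac{1440}{-82 - 1209} = -8280 + \frac{1440}{-1291} = -8280 + 1440 \left(- \frac{1}{1291}\right) = -8280 - \frac{1440}{1291} = - \frac{10690920}{1291}$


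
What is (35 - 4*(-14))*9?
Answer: 819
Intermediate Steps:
(35 - 4*(-14))*9 = (35 + 56)*9 = 91*9 = 819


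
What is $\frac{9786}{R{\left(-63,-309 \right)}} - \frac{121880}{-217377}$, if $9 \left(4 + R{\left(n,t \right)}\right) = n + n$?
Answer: $- \frac{118058749}{217377} \approx -543.11$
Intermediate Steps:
$R{\left(n,t \right)} = -4 + \frac{2 n}{9}$ ($R{\left(n,t \right)} = -4 + \frac{n + n}{9} = -4 + \frac{2 n}{9}$)
$\frac{9786}{R{\left(-63,-309 \right)}} - \frac{121880}{-217377} = \frac{9786}{-4 + \frac{2}{9} \left(-63\right)} - \frac{121880}{-217377} = \frac{9786}{-4 - 14} - - \frac{121880}{217377} = \frac{9786}{-18} + \frac{121880}{217377} = 9786 \left(- \frac{1}{18}\right) + \frac{121880}{217377} = - \frac{1631}{3} + \frac{121880}{217377} = - \frac{118058749}{217377}$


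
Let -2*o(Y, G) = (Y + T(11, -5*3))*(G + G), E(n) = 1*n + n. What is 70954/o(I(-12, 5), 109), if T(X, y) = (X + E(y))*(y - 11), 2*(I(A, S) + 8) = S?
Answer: -141908/106493 ≈ -1.3326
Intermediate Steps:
I(A, S) = -8 + S/2
E(n) = 2*n (E(n) = n + n = 2*n)
T(X, y) = (-11 + y)*(X + 2*y) (T(X, y) = (X + 2*y)*(y - 11) = (X + 2*y)*(-11 + y) = (-11 + y)*(X + 2*y))
o(Y, G) = -G*(494 + Y) (o(Y, G) = -(Y + (-(-110)*3 - 11*11 + 2*(-5*3)² + 11*(-5*3)))*(G + G)/2 = -(Y + (-22*(-15) - 121 + 2*(-15)² + 11*(-15)))*2*G/2 = -(Y + (330 - 121 + 2*225 - 165))*2*G/2 = -(Y + (330 - 121 + 450 - 165))*2*G/2 = -(Y + 494)*2*G/2 = -(494 + Y)*2*G/2 = -G*(494 + Y))
70954/o(I(-12, 5), 109) = 70954/((-1*109*(494 + (-8 + (½)*5)))) = 70954/((-1*109*(494 + (-8 + 5/2)))) = 70954/((-1*109*(494 - 11/2))) = 70954/((-1*109*977/2)) = 70954/(-106493/2) = 70954*(-2/106493) = -141908/106493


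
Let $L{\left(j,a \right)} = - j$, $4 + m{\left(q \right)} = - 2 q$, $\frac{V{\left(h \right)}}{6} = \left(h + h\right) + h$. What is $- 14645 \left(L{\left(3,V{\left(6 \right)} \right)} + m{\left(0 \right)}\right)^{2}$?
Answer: $-717605$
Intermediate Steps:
$V{\left(h \right)} = 18 h$ ($V{\left(h \right)} = 6 \left(\left(h + h\right) + h\right) = 6 \left(2 h + h\right) = 6 \cdot 3 h = 18 h$)
$m{\left(q \right)} = -4 - 2 q$
$- 14645 \left(L{\left(3,V{\left(6 \right)} \right)} + m{\left(0 \right)}\right)^{2} = - 14645 \left(\left(-1\right) 3 - 4\right)^{2} = - 14645 \left(-3 + \left(-4 + 0\right)\right)^{2} = - 14645 \left(-3 - 4\right)^{2} = - 14645 \left(-7\right)^{2} = \left(-14645\right) 49 = -717605$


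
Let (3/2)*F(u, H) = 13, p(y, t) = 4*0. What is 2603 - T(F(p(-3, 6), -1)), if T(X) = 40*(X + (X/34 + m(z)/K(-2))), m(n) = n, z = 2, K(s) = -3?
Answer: 115913/51 ≈ 2272.8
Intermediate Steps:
p(y, t) = 0
F(u, H) = 26/3 (F(u, H) = (⅔)*13 = 26/3)
T(X) = -80/3 + 700*X/17 (T(X) = 40*(X + (X/34 + 2/(-3))) = 40*(X + (X*(1/34) + 2*(-⅓))) = 40*(X + (X/34 - ⅔)) = 40*(X + (-⅔ + X/34)) = 40*(-⅔ + 35*X/34) = -80/3 + 700*X/17)
2603 - T(F(p(-3, 6), -1)) = 2603 - (-80/3 + (700/17)*(26/3)) = 2603 - (-80/3 + 18200/51) = 2603 - 1*16840/51 = 2603 - 16840/51 = 115913/51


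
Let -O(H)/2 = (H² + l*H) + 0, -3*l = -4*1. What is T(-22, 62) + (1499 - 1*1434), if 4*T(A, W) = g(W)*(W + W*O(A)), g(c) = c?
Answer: -2618530/3 ≈ -8.7284e+5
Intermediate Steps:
l = 4/3 (l = -(-4)/3 = -⅓*(-4) = 4/3 ≈ 1.3333)
O(H) = -2*H² - 8*H/3 (O(H) = -2*((H² + 4*H/3) + 0) = -2*(H² + 4*H/3) = -2*H² - 8*H/3)
T(A, W) = W*(W - 2*A*W*(4 + 3*A)/3)/4 (T(A, W) = (W*(W + W*(-2*A*(4 + 3*A)/3)))/4 = (W*(W - 2*A*W*(4 + 3*A)/3))/4 = W*(W - 2*A*W*(4 + 3*A)/3)/4)
T(-22, 62) + (1499 - 1*1434) = (1/12)*62²*(3 - 2*(-22)*(4 + 3*(-22))) + (1499 - 1*1434) = (1/12)*3844*(3 - 2*(-22)*(4 - 66)) + (1499 - 1434) = (1/12)*3844*(3 - 2*(-22)*(-62)) + 65 = (1/12)*3844*(3 - 2728) + 65 = (1/12)*3844*(-2725) + 65 = -2618725/3 + 65 = -2618530/3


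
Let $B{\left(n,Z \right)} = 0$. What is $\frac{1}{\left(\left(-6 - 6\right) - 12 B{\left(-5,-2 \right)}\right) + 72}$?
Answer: $\frac{1}{60} \approx 0.016667$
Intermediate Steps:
$\frac{1}{\left(\left(-6 - 6\right) - 12 B{\left(-5,-2 \right)}\right) + 72} = \frac{1}{\left(\left(-6 - 6\right) - 0\right) + 72} = \frac{1}{\left(\left(-6 - 6\right) + 0\right) + 72} = \frac{1}{\left(-12 + 0\right) + 72} = \frac{1}{-12 + 72} = \frac{1}{60}$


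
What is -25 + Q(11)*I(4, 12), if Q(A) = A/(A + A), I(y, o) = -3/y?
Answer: -203/8 ≈ -25.375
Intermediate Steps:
Q(A) = ½ (Q(A) = A/((2*A)) = A*(1/(2*A)) = ½)
-25 + Q(11)*I(4, 12) = -25 + (-3/4)/2 = -25 + (-3*¼)/2 = -25 + (½)*(-¾) = -25 - 3/8 = -203/8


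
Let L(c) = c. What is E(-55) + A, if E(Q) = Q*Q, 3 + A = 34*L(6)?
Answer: 3226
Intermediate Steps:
A = 201 (A = -3 + 34*6 = -3 + 204 = 201)
E(Q) = Q²
E(-55) + A = (-55)² + 201 = 3025 + 201 = 3226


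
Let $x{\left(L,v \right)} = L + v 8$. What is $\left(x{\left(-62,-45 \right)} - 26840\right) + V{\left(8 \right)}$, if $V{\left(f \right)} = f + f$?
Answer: $-27246$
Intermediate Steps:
$x{\left(L,v \right)} = L + 8 v$
$V{\left(f \right)} = 2 f$
$\left(x{\left(-62,-45 \right)} - 26840\right) + V{\left(8 \right)} = \left(\left(-62 + 8 \left(-45\right)\right) - 26840\right) + 2 \cdot 8 = \left(\left(-62 - 360\right) - 26840\right) + 16 = \left(-422 - 26840\right) + 16 = -27262 + 16 = -27246$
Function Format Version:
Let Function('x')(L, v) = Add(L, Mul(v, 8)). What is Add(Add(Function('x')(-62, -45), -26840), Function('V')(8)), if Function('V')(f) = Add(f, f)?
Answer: -27246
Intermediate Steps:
Function('x')(L, v) = Add(L, Mul(8, v))
Function('V')(f) = Mul(2, f)
Add(Add(Function('x')(-62, -45), -26840), Function('V')(8)) = Add(Add(Add(-62, Mul(8, -45)), -26840), Mul(2, 8)) = Add(Add(Add(-62, -360), -26840), 16) = Add(Add(-422, -26840), 16) = Add(-27262, 16) = -27246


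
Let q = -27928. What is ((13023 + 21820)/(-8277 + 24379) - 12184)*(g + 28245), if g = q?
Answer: -62180160225/16102 ≈ -3.8616e+6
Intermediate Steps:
g = -27928
((13023 + 21820)/(-8277 + 24379) - 12184)*(g + 28245) = ((13023 + 21820)/(-8277 + 24379) - 12184)*(-27928 + 28245) = (34843/16102 - 12184)*317 = -196151925/16102*317 = -62180160225/16102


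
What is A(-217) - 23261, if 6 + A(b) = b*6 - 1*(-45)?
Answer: -24524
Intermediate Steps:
A(b) = 39 + 6*b (A(b) = -6 + (b*6 - 1*(-45)) = -6 + (6*b + 45) = -6 + (45 + 6*b) = 39 + 6*b)
A(-217) - 23261 = (39 + 6*(-217)) - 23261 = (39 - 1302) - 23261 = -1263 - 23261 = -24524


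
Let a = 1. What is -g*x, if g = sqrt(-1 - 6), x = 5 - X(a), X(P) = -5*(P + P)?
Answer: -15*I*sqrt(7) ≈ -39.686*I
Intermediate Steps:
X(P) = -10*P
x = 15 (x = 5 - (-10) = 5 - 1*(-10) = 5 + 10 = 15)
g = I*sqrt(7) (g = sqrt(-7) = I*sqrt(7) ≈ 2.6458*I)
-g*x = -I*sqrt(7)*15 = -15*I*sqrt(7)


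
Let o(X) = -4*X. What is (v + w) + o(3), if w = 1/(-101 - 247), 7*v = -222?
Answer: -106495/2436 ≈ -43.717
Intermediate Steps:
v = -222/7 (v = (⅐)*(-222) = -222/7 ≈ -31.714)
w = -1/348 (w = 1/(-348) = -1/348 ≈ -0.0028736)
(v + w) + o(3) = (-222/7 - 1/348) - 4*3 = -77263/2436 - 12 = -106495/2436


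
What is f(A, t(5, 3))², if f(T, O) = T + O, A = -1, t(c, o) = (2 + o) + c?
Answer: 81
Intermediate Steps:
t(c, o) = 2 + c + o
f(T, O) = O + T
f(A, t(5, 3))² = ((2 + 5 + 3) - 1)² = (10 - 1)² = 9² = 81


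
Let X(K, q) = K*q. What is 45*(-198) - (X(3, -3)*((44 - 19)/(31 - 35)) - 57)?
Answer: -35637/4 ≈ -8909.3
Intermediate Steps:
45*(-198) - (X(3, -3)*((44 - 19)/(31 - 35)) - 57) = 45*(-198) - ((3*(-3))*((44 - 19)/(31 - 35)) - 57) = -8910 - (-225/(-4) - 57) = -8910 - (-225*(-1)/4 - 57) = -8910 - (-9*(-25/4) - 57) = -8910 - (225/4 - 57) = -8910 - 1*(-¾) = -8910 + ¾ = -35637/4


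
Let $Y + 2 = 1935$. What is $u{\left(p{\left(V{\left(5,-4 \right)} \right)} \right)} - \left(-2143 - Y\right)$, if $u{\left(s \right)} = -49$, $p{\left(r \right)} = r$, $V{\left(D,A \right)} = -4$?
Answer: $4027$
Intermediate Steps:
$Y = 1933$ ($Y = -2 + 1935 = 1933$)
$u{\left(p{\left(V{\left(5,-4 \right)} \right)} \right)} - \left(-2143 - Y\right) = -49 - \left(-2143 - 1933\right) = -49 - -4076 = -49 + 4076 = 4027$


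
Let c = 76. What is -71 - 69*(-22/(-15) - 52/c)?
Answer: -11874/95 ≈ -124.99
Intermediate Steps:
-71 - 69*(-22/(-15) - 52/c) = -71 - 69*(-22/(-15) - 52/76) = -71 - 69*(-22*(-1/15) - 52*1/76) = -71 - 69*(22/15 - 13/19) = -71 - 69*223/285 = -71 - 5129/95 = -11874/95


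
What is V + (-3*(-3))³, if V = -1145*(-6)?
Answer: 7599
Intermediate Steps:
V = 6870
V + (-3*(-3))³ = 6870 + (-3*(-3))³ = 6870 + 9³ = 6870 + 729 = 7599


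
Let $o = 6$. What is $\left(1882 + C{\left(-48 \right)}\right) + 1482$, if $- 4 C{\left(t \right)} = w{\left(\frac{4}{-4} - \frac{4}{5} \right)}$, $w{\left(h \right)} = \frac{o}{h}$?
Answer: $\frac{20189}{6} \approx 3364.8$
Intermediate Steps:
$w{\left(h \right)} = \frac{6}{h}$
$C{\left(t \right)} = \frac{5}{6}$ ($C{\left(t \right)} = - \frac{6 \frac{1}{\frac{4}{-4} - \frac{4}{5}}}{4} = - \frac{6 \frac{1}{4 \left(- \frac{1}{4}\right) - \frac{4}{5}}}{4} = - \frac{6 \frac{1}{-1 - \frac{4}{5}}}{4} = - \frac{6 \frac{1}{- \frac{9}{5}}}{4} = - \frac{6 \left(- \frac{5}{9}\right)}{4} = \left(- \frac{1}{4}\right) \left(- \frac{10}{3}\right) = \frac{5}{6}$)
$\left(1882 + C{\left(-48 \right)}\right) + 1482 = \left(1882 + \frac{5}{6}\right) + 1482 = \frac{11297}{6} + 1482 = \frac{20189}{6}$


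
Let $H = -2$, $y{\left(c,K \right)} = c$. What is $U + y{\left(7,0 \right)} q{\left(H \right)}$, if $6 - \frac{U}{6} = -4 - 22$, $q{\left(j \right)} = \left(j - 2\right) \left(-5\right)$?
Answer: $332$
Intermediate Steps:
$q{\left(j \right)} = 10 - 5 j$ ($q{\left(j \right)} = \left(-2 + j\right) \left(-5\right) = 10 - 5 j$)
$U = 192$ ($U = 36 - 6 \left(-4 - 22\right) = 36 - -156 = 36 + 156 = 192$)
$U + y{\left(7,0 \right)} q{\left(H \right)} = 192 + 7 \left(10 - -10\right) = 192 + 7 \left(10 + 10\right) = 192 + 7 \cdot 20 = 192 + 140 = 332$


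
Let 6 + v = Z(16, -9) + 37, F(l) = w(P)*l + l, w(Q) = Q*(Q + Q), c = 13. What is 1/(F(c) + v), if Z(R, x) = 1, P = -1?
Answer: 1/71 ≈ 0.014085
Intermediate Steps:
w(Q) = 2*Q**2 (w(Q) = Q*(2*Q) = 2*Q**2)
F(l) = 3*l (F(l) = (2*(-1)**2)*l + l = (2*1)*l + l = 2*l + l = 3*l)
v = 32 (v = -6 + (1 + 37) = -6 + 38 = 32)
1/(F(c) + v) = 1/(3*13 + 32) = 1/(39 + 32) = 1/71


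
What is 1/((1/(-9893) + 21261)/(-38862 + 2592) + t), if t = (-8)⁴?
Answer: 179409555/734756369744 ≈ 0.00024418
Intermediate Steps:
t = 4096
1/((1/(-9893) + 21261)/(-38862 + 2592) + t) = 1/((1/(-9893) + 21261)/(-38862 + 2592) + 4096) = 1/((-1/9893 + 21261)/(-36270) + 4096) = 1/((210335072/9893)*(-1/36270) + 4096) = 1/(-105167536/179409555 + 4096) = 1/(734756369744/179409555) = 179409555/734756369744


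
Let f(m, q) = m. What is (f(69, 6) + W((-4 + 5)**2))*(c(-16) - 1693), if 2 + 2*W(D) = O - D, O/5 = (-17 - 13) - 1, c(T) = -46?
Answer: 17390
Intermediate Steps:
O = -155 (O = 5*((-17 - 13) - 1) = 5*(-30 - 1) = 5*(-31) = -155)
W(D) = -157/2 - D/2 (W(D) = -1 + (-155 - D)/2 = -1 + (-155/2 - D/2) = -157/2 - D/2)
(f(69, 6) + W((-4 + 5)**2))*(c(-16) - 1693) = (69 + (-157/2 - (-4 + 5)**2/2))*(-46 - 1693) = (69 + (-157/2 - 1/2*1**2))*(-1739) = (69 + (-157/2 - 1/2*1))*(-1739) = (69 + (-157/2 - 1/2))*(-1739) = (69 - 79)*(-1739) = -10*(-1739) = 17390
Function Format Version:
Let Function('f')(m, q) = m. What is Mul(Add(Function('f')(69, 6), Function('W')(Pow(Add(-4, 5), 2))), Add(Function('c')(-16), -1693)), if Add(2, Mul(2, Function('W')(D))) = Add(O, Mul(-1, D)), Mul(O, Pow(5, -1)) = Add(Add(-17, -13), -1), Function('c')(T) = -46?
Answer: 17390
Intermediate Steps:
O = -155 (O = Mul(5, Add(Add(-17, -13), -1)) = Mul(5, Add(-30, -1)) = Mul(5, -31) = -155)
Function('W')(D) = Add(Rational(-157, 2), Mul(Rational(-1, 2), D)) (Function('W')(D) = Add(-1, Mul(Rational(1, 2), Add(-155, Mul(-1, D)))) = Add(-1, Add(Rational(-155, 2), Mul(Rational(-1, 2), D))) = Add(Rational(-157, 2), Mul(Rational(-1, 2), D)))
Mul(Add(Function('f')(69, 6), Function('W')(Pow(Add(-4, 5), 2))), Add(Function('c')(-16), -1693)) = Mul(Add(69, Add(Rational(-157, 2), Mul(Rational(-1, 2), Pow(Add(-4, 5), 2)))), Add(-46, -1693)) = Mul(Add(69, Add(Rational(-157, 2), Mul(Rational(-1, 2), Pow(1, 2)))), -1739) = Mul(Add(69, Add(Rational(-157, 2), Mul(Rational(-1, 2), 1))), -1739) = Mul(Add(69, Add(Rational(-157, 2), Rational(-1, 2))), -1739) = Mul(Add(69, -79), -1739) = Mul(-10, -1739) = 17390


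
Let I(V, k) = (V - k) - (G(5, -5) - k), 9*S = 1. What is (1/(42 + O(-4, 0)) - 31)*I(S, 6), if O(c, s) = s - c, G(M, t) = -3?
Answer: -6650/69 ≈ -96.377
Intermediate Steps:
S = ⅑ (S = (⅑)*1 = ⅑ ≈ 0.11111)
I(V, k) = 3 + V (I(V, k) = (V - k) - (-3 - k) = (V - k) + (3 + k) = 3 + V)
(1/(42 + O(-4, 0)) - 31)*I(S, 6) = (1/(42 + (0 - 1*(-4))) - 31)*(3 + ⅑) = (1/(42 + (0 + 4)) - 31)*(28/9) = (1/(42 + 4) - 31)*(28/9) = (1/46 - 31)*(28/9) = -1425/46*28/9 = -6650/69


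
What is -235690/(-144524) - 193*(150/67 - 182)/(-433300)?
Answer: 813299384649/524461337050 ≈ 1.5507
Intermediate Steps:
-235690/(-144524) - 193*(150/67 - 182)/(-433300) = -235690*(-1/144524) - 193*(150*(1/67) - 182)*(-1/433300) = 117845/72262 - 193*(150/67 - 182)*(-1/433300) = 117845/72262 - 193*(-12044/67)*(-1/433300) = 117845/72262 + (2324492/67)*(-1/433300) = 117845/72262 - 581123/7257775 = 813299384649/524461337050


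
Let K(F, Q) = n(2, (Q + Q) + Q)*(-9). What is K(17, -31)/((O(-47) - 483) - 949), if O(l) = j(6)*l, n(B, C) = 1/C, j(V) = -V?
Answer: -3/35650 ≈ -8.4152e-5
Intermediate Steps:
K(F, Q) = -3/Q (K(F, Q) = -9/((Q + Q) + Q) = -9/(2*Q + Q) = -9/(3*Q) = (1/(3*Q))*(-9) = -3/Q)
O(l) = -6*l (O(l) = (-1*6)*l = -6*l)
K(17, -31)/((O(-47) - 483) - 949) = (-3/(-31))/((-6*(-47) - 483) - 949) = (-3*(-1/31))/((282 - 483) - 949) = 3/(31*(-201 - 949)) = (3/31)/(-1150) = (3/31)*(-1/1150) = -3/35650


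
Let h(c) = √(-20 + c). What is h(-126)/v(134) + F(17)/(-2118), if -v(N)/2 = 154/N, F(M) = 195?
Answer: -65/706 - 67*I*√146/154 ≈ -0.092068 - 5.2569*I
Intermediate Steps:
v(N) = -308/N
h(-126)/v(134) + F(17)/(-2118) = √(-20 - 126)/((-308/134)) + 195/(-2118) = √(-146)/((-308*1/134)) + 195*(-1/2118) = (I*√146)/(-154/67) - 65/706 = (I*√146)*(-67/154) - 65/706 = -67*I*√146/154 - 65/706 = -65/706 - 67*I*√146/154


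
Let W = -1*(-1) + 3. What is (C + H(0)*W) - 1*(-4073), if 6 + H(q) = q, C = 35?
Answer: 4084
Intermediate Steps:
H(q) = -6 + q
W = 4 (W = 1 + 3 = 4)
(C + H(0)*W) - 1*(-4073) = (35 + (-6 + 0)*4) - 1*(-4073) = (35 - 6*4) + 4073 = (35 - 24) + 4073 = 11 + 4073 = 4084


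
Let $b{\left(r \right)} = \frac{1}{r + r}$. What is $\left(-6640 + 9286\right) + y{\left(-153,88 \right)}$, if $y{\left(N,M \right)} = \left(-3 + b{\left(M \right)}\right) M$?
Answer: $\frac{4765}{2} \approx 2382.5$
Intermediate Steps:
$b{\left(r \right)} = \frac{1}{2 r}$
$y{\left(N,M \right)} = M \left(-3 + \frac{1}{2 M}\right)$ ($y{\left(N,M \right)} = \left(-3 + \frac{1}{2 M}\right) M = M \left(-3 + \frac{1}{2 M}\right)$)
$\left(-6640 + 9286\right) + y{\left(-153,88 \right)} = \left(-6640 + 9286\right) + \left(\frac{1}{2} - 264\right) = 2646 + \left(\frac{1}{2} - 264\right) = 2646 - \frac{527}{2} = \frac{4765}{2}$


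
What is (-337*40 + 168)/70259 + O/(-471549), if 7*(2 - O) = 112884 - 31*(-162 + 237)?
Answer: -5167720123/33130561191 ≈ -0.15598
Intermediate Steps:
O = -110545/7 (O = 2 - (112884 - 31*(-162 + 237))/7 = 2 - (112884 - 31*75)/7 = 2 - (112884 - 2325)/7 = 2 - ⅐*110559 = 2 - 110559/7 = -110545/7 ≈ -15792.)
(-337*40 + 168)/70259 + O/(-471549) = (-337*40 + 168)/70259 - 110545/7/(-471549) = (-13480 + 168)*(1/70259) - 110545/7*(-1/471549) = -13312*1/70259 + 110545/3300843 = -13312/70259 + 110545/3300843 = -5167720123/33130561191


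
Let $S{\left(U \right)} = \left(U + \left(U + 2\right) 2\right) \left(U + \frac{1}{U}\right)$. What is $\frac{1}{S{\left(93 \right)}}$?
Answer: $\frac{93}{2447950} \approx 3.7991 \cdot 10^{-5}$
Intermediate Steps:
$S{\left(U \right)} = \left(4 + 3 U\right) \left(U + \frac{1}{U}\right)$ ($S{\left(U \right)} = \left(U + \left(2 + U\right) 2\right) \left(U + \frac{1}{U}\right) = \left(U + \left(4 + 2 U\right)\right) \left(U + \frac{1}{U}\right) = \left(4 + 3 U\right) \left(U + \frac{1}{U}\right)$)
$\frac{1}{S{\left(93 \right)}} = \frac{1}{3 + 3 \cdot 93^{2} + 4 \cdot 93 + \frac{4}{93}} = \frac{1}{3 + 3 \cdot 8649 + 372 + 4 \cdot \frac{1}{93}} = \frac{1}{3 + 25947 + 372 + \frac{4}{93}} = \frac{1}{\frac{2447950}{93}} = \frac{93}{2447950}$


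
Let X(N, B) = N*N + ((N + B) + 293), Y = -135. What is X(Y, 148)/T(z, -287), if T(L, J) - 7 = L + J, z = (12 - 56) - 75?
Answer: -6177/133 ≈ -46.444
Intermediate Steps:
z = -119 (z = -44 - 75 = -119)
T(L, J) = 7 + J + L (T(L, J) = 7 + (L + J) = 7 + (J + L) = 7 + J + L)
X(N, B) = 293 + B + N + N**2 (X(N, B) = N**2 + ((B + N) + 293) = N**2 + (293 + B + N) = 293 + B + N + N**2)
X(Y, 148)/T(z, -287) = (293 + 148 - 135 + (-135)**2)/(7 - 287 - 119) = (293 + 148 - 135 + 18225)/(-399) = 18531*(-1/399) = -6177/133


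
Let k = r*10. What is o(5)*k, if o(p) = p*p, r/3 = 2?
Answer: 1500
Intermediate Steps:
r = 6 (r = 3*2 = 6)
o(p) = p**2
k = 60 (k = 6*10 = 60)
o(5)*k = 5**2*60 = 25*60 = 1500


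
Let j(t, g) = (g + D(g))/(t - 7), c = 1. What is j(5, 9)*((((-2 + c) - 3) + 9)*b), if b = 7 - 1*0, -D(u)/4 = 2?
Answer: -35/2 ≈ -17.500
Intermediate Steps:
D(u) = -8 (D(u) = -4*2 = -8)
j(t, g) = (-8 + g)/(-7 + t) (j(t, g) = (g - 8)/(t - 7) = (-8 + g)/(-7 + t))
b = 7 (b = 7 + 0 = 7)
j(5, 9)*((((-2 + c) - 3) + 9)*b) = ((-8 + 9)/(-7 + 5))*((((-2 + 1) - 3) + 9)*7) = (1/(-2))*(((-1 - 3) + 9)*7) = (-½*1)*((-4 + 9)*7) = -5*7/2 = -½*35 = -35/2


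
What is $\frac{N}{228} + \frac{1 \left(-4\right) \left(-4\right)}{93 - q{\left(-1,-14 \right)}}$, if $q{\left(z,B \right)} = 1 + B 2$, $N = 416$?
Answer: $\frac{186}{95} \approx 1.9579$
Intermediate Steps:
$q{\left(z,B \right)} = 1 + 2 B$
$\frac{N}{228} + \frac{1 \left(-4\right) \left(-4\right)}{93 - q{\left(-1,-14 \right)}} = \frac{416}{228} + \frac{1 \left(-4\right) \left(-4\right)}{93 - \left(1 + 2 \left(-14\right)\right)} = 416 \cdot \frac{1}{228} + \frac{\left(-4\right) \left(-4\right)}{93 - \left(1 - 28\right)} = \frac{104}{57} + \frac{16}{93 - -27} = \frac{104}{57} + \frac{16}{93 + 27} = \frac{104}{57} + \frac{16}{120} = \frac{104}{57} + 16 \cdot \frac{1}{120} = \frac{104}{57} + \frac{2}{15} = \frac{186}{95}$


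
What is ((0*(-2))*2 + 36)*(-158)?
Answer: -5688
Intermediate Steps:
((0*(-2))*2 + 36)*(-158) = (0*2 + 36)*(-158) = (0 + 36)*(-158) = 36*(-158) = -5688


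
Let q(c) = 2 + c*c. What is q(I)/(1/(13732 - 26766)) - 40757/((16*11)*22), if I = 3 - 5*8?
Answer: -69191186165/3872 ≈ -1.7870e+7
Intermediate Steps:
I = -37 (I = 3 - 40 = -37)
q(c) = 2 + c²
q(I)/(1/(13732 - 26766)) - 40757/((16*11)*22) = (2 + (-37)²)/(1/(13732 - 26766)) - 40757/((16*11)*22) = (2 + 1369)/(1/(-13034)) - 40757/(176*22) = 1371/(-1/13034) - 40757/3872 = 1371*(-13034) - 40757*1/3872 = -17869614 - 40757/3872 = -69191186165/3872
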